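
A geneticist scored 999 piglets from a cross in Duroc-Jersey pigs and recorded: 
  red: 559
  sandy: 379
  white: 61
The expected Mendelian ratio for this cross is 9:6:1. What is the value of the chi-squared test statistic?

Under the 9:6:1 hypothesis (Σ ratio = 16, N = 999):
  red: 999 × 9/16 = 561.9375
  sandy: 999 × 6/16 = 374.625
  white: 999 × 1/16 = 62.4375
χ² = Σ (O − E)² / E
  red: (559 − 561.9375)² / 561.9375 = 0.0154
  sandy: (379 − 374.625)² / 374.625 = 0.0511
  white: (61 − 62.4375)² / 62.4375 = 0.0331
χ² = 0.0154 + 0.0511 + 0.0331 = 0.0996 ≈ 0.100

0.100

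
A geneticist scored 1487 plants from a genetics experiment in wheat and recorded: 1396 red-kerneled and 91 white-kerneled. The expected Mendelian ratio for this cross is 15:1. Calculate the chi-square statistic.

Expected counts for N = 1487 under a 15:1 ratio (total parts = 16):
  red-kerneled: 1487 × 15/16 = 1394.0625
  white-kerneled: 1487 × 1/16 = 92.9375
χ² = Σ (O − E)² / E
  red-kerneled: (1396 − 1394.0625)² / 1394.0625 = 0.0027
  white-kerneled: (91 − 92.9375)² / 92.9375 = 0.0404
χ² = 0.0027 + 0.0404 = 0.0431 ≈ 0.043

0.043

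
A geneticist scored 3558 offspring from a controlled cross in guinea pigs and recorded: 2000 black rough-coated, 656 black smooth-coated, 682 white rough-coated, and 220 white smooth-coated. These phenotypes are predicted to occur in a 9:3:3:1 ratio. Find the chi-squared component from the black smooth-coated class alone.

0.186

The 9:3:3:1 ratio has 16 parts, so with N = 3558 the expected counts are:
  black rough-coated: 3558 × 9/16 = 2001.375
  black smooth-coated: 3558 × 3/16 = 667.125
  white rough-coated: 3558 × 3/16 = 667.125
  white smooth-coated: 3558 × 1/16 = 222.375
Contribution of black smooth-coated: (656 − 667.125)² / 667.125 = 0.1855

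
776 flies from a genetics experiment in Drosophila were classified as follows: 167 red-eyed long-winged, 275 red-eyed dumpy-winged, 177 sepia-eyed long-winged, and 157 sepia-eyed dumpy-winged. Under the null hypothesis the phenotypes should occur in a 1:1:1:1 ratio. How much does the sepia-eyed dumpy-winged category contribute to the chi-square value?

7.057

Expected counts for N = 776 under a 1:1:1:1 ratio (total parts = 4):
  red-eyed long-winged: 776 × 1/4 = 194
  red-eyed dumpy-winged: 776 × 1/4 = 194
  sepia-eyed long-winged: 776 × 1/4 = 194
  sepia-eyed dumpy-winged: 776 × 1/4 = 194
Contribution of sepia-eyed dumpy-winged: (157 − 194)² / 194 = 7.0567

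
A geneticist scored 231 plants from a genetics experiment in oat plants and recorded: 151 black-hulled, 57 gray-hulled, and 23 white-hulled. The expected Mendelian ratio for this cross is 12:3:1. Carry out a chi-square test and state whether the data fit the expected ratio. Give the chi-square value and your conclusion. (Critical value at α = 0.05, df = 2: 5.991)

Expected counts for N = 231 under a 12:3:1 ratio (total parts = 16):
  black-hulled: 231 × 12/16 = 173.25
  gray-hulled: 231 × 3/16 = 43.3125
  white-hulled: 231 × 1/16 = 14.4375
χ² = Σ (O − E)² / E
  black-hulled: (151 − 173.25)² / 173.25 = 2.8575
  gray-hulled: (57 − 43.3125)² / 43.3125 = 4.3255
  white-hulled: (23 − 14.4375)² / 14.4375 = 5.0782
χ² = 2.8575 + 4.3255 + 5.0782 = 12.2612 ≈ 12.261
Degrees of freedom = 3 − 1 = 2; critical value at α = 0.05 is 5.991.
Since 12.261 > 5.991, we reject the null hypothesis — the data do not fit the 12:3:1 ratio.

12.261; not consistent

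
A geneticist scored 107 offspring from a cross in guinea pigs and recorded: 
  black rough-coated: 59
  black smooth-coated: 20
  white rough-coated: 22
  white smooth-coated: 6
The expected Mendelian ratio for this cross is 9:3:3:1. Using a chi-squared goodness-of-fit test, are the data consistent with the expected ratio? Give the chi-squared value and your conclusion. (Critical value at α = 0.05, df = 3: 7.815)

0.281; consistent

Expected counts for N = 107 under a 9:3:3:1 ratio (total parts = 16):
  black rough-coated: 107 × 9/16 = 60.1875
  black smooth-coated: 107 × 3/16 = 20.0625
  white rough-coated: 107 × 3/16 = 20.0625
  white smooth-coated: 107 × 1/16 = 6.6875
χ² = Σ (O − E)² / E
  black rough-coated: (59 − 60.1875)² / 60.1875 = 0.0234
  black smooth-coated: (20 − 20.0625)² / 20.0625 = 0.0002
  white rough-coated: (22 − 20.0625)² / 20.0625 = 0.1871
  white smooth-coated: (6 − 6.6875)² / 6.6875 = 0.0707
χ² = 0.0234 + 0.0002 + 0.1871 + 0.0707 = 0.2814 ≈ 0.281
Degrees of freedom = 4 − 1 = 3; critical value at α = 0.05 is 7.815.
Since 0.281 < 7.815, we fail to reject the null hypothesis — the data are consistent with the 9:3:3:1 ratio.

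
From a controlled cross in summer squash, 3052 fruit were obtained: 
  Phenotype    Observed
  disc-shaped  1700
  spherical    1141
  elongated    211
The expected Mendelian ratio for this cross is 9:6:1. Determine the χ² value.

2.324

Expected counts for N = 3052 under a 9:6:1 ratio (total parts = 16):
  disc-shaped: 3052 × 9/16 = 1716.75
  spherical: 3052 × 6/16 = 1144.5
  elongated: 3052 × 1/16 = 190.75
χ² = Σ (O − E)² / E
  disc-shaped: (1700 − 1716.75)² / 1716.75 = 0.1634
  spherical: (1141 − 1144.5)² / 1144.5 = 0.0107
  elongated: (211 − 190.75)² / 190.75 = 2.1497
χ² = 0.1634 + 0.0107 + 2.1497 = 2.3238 ≈ 2.324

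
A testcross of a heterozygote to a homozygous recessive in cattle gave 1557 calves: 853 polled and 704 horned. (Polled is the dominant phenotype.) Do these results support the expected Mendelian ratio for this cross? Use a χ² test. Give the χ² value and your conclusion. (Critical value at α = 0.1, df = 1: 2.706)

14.259; not consistent

A testcross of a heterozygote (Aa × aa) gives a 1:1 phenotypic ratio.
The 1:1 ratio has 2 parts, so with N = 1557 the expected counts are:
  polled: 1557 × 1/2 = 778.5
  horned: 1557 × 1/2 = 778.5
χ² = Σ (O − E)² / E
  polled: (853 − 778.5)² / 778.5 = 7.1294
  horned: (704 − 778.5)² / 778.5 = 7.1294
χ² = 7.1294 + 7.1294 = 14.2588 ≈ 14.259
Degrees of freedom = 2 − 1 = 1; critical value at α = 0.1 is 2.706.
Since 14.259 > 2.706, we reject the null hypothesis — the data do not fit the 1:1 ratio.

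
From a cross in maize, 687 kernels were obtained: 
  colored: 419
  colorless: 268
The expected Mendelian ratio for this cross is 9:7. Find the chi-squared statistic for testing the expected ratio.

Total ratio parts = 16. Expected numbers out of 687:
  colored: 687 × 9/16 = 386.4375
  colorless: 687 × 7/16 = 300.5625
χ² = Σ (O − E)² / E
  colored: (419 − 386.4375)² / 386.4375 = 2.7438
  colorless: (268 − 300.5625)² / 300.5625 = 3.5278
χ² = 2.7438 + 3.5278 = 6.2716 ≈ 6.272

6.272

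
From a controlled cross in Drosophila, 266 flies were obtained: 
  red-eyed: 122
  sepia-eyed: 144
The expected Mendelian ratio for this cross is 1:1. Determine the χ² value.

1.820

Expected counts for N = 266 under a 1:1 ratio (total parts = 2):
  red-eyed: 266 × 1/2 = 133
  sepia-eyed: 266 × 1/2 = 133
χ² = Σ (O − E)² / E
  red-eyed: (122 − 133)² / 133 = 0.9098
  sepia-eyed: (144 − 133)² / 133 = 0.9098
χ² = 0.9098 + 0.9098 = 1.8196 ≈ 1.820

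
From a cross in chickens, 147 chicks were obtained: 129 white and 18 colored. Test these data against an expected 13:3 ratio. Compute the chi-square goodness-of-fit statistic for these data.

4.083

The 13:3 ratio has 16 parts, so with N = 147 the expected counts are:
  white: 147 × 13/16 = 119.4375
  colored: 147 × 3/16 = 27.5625
χ² = Σ (O − E)² / E
  white: (129 − 119.4375)² / 119.4375 = 0.7656
  colored: (18 − 27.5625)² / 27.5625 = 3.3176
χ² = 0.7656 + 3.3176 = 4.0832 ≈ 4.083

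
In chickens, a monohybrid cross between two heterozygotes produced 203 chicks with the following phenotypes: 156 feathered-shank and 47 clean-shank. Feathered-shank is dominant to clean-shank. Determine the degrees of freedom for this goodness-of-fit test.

1

For a monohybrid cross between heterozygotes with complete dominance, the expected phenotypic ratio is 3:1.
A goodness-of-fit test with 2 phenotype classes has df = 2 − 1 = 1.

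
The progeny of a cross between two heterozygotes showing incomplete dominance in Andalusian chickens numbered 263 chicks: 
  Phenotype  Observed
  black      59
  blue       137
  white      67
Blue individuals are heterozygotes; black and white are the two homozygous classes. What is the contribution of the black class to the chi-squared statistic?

0.693

With incomplete dominance, a heterozygote × heterozygote cross gives a 1:2:1 phenotypic ratio.
Under the 1:2:1 hypothesis (Σ ratio = 4, N = 263):
  black: 263 × 1/4 = 65.75
  blue: 263 × 2/4 = 131.5
  white: 263 × 1/4 = 65.75
Contribution of black: (59 − 65.75)² / 65.75 = 0.6930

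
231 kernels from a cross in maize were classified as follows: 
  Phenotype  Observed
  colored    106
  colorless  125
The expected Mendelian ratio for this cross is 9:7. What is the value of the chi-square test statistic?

Expected counts for N = 231 under a 9:7 ratio (total parts = 16):
  colored: 231 × 9/16 = 129.9375
  colorless: 231 × 7/16 = 101.0625
χ² = Σ (O − E)² / E
  colored: (106 − 129.9375)² / 129.9375 = 4.4098
  colorless: (125 − 101.0625)² / 101.0625 = 5.6698
χ² = 4.4098 + 5.6698 = 10.0796 ≈ 10.080

10.080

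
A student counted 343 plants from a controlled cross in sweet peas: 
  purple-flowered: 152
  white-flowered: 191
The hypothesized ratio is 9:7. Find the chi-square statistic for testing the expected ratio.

19.854

The 9:7 ratio has 16 parts, so with N = 343 the expected counts are:
  purple-flowered: 343 × 9/16 = 192.9375
  white-flowered: 343 × 7/16 = 150.0625
χ² = Σ (O − E)² / E
  purple-flowered: (152 − 192.9375)² / 192.9375 = 8.6861
  white-flowered: (191 − 150.0625)² / 150.0625 = 11.1679
χ² = 8.6861 + 11.1679 = 19.854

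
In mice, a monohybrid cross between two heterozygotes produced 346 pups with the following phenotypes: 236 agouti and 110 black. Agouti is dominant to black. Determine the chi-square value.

For a monohybrid cross between heterozygotes with complete dominance, the expected phenotypic ratio is 3:1.
The 3:1 ratio has 4 parts, so with N = 346 the expected counts are:
  agouti: 346 × 3/4 = 259.5
  black: 346 × 1/4 = 86.5
χ² = Σ (O − E)² / E
  agouti: (236 − 259.5)² / 259.5 = 2.1281
  black: (110 − 86.5)² / 86.5 = 6.3844
χ² = 2.1281 + 6.3844 = 8.5125 ≈ 8.513

8.513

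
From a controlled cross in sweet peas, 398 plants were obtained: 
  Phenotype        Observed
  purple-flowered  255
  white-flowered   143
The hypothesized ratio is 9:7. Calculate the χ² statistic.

9.891

Under the 9:7 hypothesis (Σ ratio = 16, N = 398):
  purple-flowered: 398 × 9/16 = 223.875
  white-flowered: 398 × 7/16 = 174.125
χ² = Σ (O − E)² / E
  purple-flowered: (255 − 223.875)² / 223.875 = 4.3273
  white-flowered: (143 − 174.125)² / 174.125 = 5.5636
χ² = 4.3273 + 5.5636 = 9.8909 ≈ 9.891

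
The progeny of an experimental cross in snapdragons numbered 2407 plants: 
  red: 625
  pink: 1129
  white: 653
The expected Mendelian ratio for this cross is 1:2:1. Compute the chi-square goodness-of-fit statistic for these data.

Under the 1:2:1 hypothesis (Σ ratio = 4, N = 2407):
  red: 2407 × 1/4 = 601.75
  pink: 2407 × 2/4 = 1203.5
  white: 2407 × 1/4 = 601.75
χ² = Σ (O − E)² / E
  red: (625 − 601.75)² / 601.75 = 0.8983
  pink: (1129 − 1203.5)² / 1203.5 = 4.6118
  white: (653 − 601.75)² / 601.75 = 4.3649
χ² = 0.8983 + 4.6118 + 4.3649 = 9.875

9.875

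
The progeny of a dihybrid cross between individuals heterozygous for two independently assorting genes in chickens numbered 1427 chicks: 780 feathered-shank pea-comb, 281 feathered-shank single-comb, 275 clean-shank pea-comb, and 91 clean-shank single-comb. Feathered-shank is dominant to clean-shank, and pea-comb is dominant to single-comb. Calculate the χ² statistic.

A dihybrid F₂ with independent assortment and complete dominance at both loci gives a 9:3:3:1 phenotypic ratio.
Under the 9:3:3:1 hypothesis (Σ ratio = 16, N = 1427):
  feathered-shank pea-comb: 1427 × 9/16 = 802.6875
  feathered-shank single-comb: 1427 × 3/16 = 267.5625
  clean-shank pea-comb: 1427 × 3/16 = 267.5625
  clean-shank single-comb: 1427 × 1/16 = 89.1875
χ² = Σ (O − E)² / E
  feathered-shank pea-comb: (780 − 802.6875)² / 802.6875 = 0.6412
  feathered-shank single-comb: (281 − 267.5625)² / 267.5625 = 0.6749
  clean-shank pea-comb: (275 − 267.5625)² / 267.5625 = 0.2067
  clean-shank single-comb: (91 − 89.1875)² / 89.1875 = 0.0368
χ² = 0.6412 + 0.6749 + 0.2067 + 0.0368 = 1.5596 ≈ 1.560

1.560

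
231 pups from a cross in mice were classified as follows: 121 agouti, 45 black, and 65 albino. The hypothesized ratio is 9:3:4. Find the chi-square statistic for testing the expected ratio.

Expected counts for N = 231 under a 9:3:4 ratio (total parts = 16):
  agouti: 231 × 9/16 = 129.9375
  black: 231 × 3/16 = 43.3125
  albino: 231 × 4/16 = 57.75
χ² = Σ (O − E)² / E
  agouti: (121 − 129.9375)² / 129.9375 = 0.6147
  black: (45 − 43.3125)² / 43.3125 = 0.0657
  albino: (65 − 57.75)² / 57.75 = 0.9102
χ² = 0.6147 + 0.0657 + 0.9102 = 1.5906 ≈ 1.591

1.591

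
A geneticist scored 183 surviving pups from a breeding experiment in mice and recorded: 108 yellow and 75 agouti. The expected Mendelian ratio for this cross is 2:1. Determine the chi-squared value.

4.820

Total ratio parts = 3. Expected numbers out of 183:
  yellow: 183 × 2/3 = 122
  agouti: 183 × 1/3 = 61
χ² = Σ (O − E)² / E
  yellow: (108 − 122)² / 122 = 1.6066
  agouti: (75 − 61)² / 61 = 3.2131
χ² = 1.6066 + 3.2131 = 4.8197 ≈ 4.820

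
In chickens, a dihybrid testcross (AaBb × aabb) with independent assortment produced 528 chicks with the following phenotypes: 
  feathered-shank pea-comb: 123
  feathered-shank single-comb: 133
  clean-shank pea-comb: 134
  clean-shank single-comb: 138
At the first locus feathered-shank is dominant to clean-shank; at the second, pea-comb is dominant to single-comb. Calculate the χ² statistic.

0.924

A dihybrid testcross with independent assortment gives a 1:1:1:1 ratio.
Expected counts for N = 528 under a 1:1:1:1 ratio (total parts = 4):
  feathered-shank pea-comb: 528 × 1/4 = 132
  feathered-shank single-comb: 528 × 1/4 = 132
  clean-shank pea-comb: 528 × 1/4 = 132
  clean-shank single-comb: 528 × 1/4 = 132
χ² = Σ (O − E)² / E
  feathered-shank pea-comb: (123 − 132)² / 132 = 0.6136
  feathered-shank single-comb: (133 − 132)² / 132 = 0.0076
  clean-shank pea-comb: (134 − 132)² / 132 = 0.0303
  clean-shank single-comb: (138 − 132)² / 132 = 0.2727
χ² = 0.6136 + 0.0076 + 0.0303 + 0.2727 = 0.9242 ≈ 0.924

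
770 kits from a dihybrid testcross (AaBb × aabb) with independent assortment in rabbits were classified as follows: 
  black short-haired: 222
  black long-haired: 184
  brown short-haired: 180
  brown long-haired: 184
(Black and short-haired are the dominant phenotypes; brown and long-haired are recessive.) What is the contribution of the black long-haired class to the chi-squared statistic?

0.375

A dihybrid testcross with independent assortment gives a 1:1:1:1 ratio.
Under the 1:1:1:1 hypothesis (Σ ratio = 4, N = 770):
  black short-haired: 770 × 1/4 = 192.5
  black long-haired: 770 × 1/4 = 192.5
  brown short-haired: 770 × 1/4 = 192.5
  brown long-haired: 770 × 1/4 = 192.5
Contribution of black long-haired: (184 − 192.5)² / 192.5 = 0.3753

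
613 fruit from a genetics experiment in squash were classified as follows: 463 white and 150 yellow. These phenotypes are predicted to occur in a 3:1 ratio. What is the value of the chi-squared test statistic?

Under the 3:1 hypothesis (Σ ratio = 4, N = 613):
  white: 613 × 3/4 = 459.75
  yellow: 613 × 1/4 = 153.25
χ² = Σ (O − E)² / E
  white: (463 − 459.75)² / 459.75 = 0.0230
  yellow: (150 − 153.25)² / 153.25 = 0.0689
χ² = 0.0230 + 0.0689 = 0.0919 ≈ 0.092

0.092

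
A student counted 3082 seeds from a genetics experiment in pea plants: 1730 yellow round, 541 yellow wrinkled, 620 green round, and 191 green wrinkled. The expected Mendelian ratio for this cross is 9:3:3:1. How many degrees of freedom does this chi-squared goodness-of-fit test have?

A goodness-of-fit test with 4 phenotype classes has df = 4 − 1 = 3.

3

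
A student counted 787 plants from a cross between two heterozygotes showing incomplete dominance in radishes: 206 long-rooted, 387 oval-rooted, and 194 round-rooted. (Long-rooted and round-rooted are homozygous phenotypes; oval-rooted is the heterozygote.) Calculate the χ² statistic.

0.581

With incomplete dominance, a heterozygote × heterozygote cross gives a 1:2:1 phenotypic ratio.
The 1:2:1 ratio has 4 parts, so with N = 787 the expected counts are:
  long-rooted: 787 × 1/4 = 196.75
  oval-rooted: 787 × 2/4 = 393.5
  round-rooted: 787 × 1/4 = 196.75
χ² = Σ (O − E)² / E
  long-rooted: (206 − 196.75)² / 196.75 = 0.4349
  oval-rooted: (387 − 393.5)² / 393.5 = 0.1074
  round-rooted: (194 − 196.75)² / 196.75 = 0.0384
χ² = 0.4349 + 0.1074 + 0.0384 = 0.5807 ≈ 0.581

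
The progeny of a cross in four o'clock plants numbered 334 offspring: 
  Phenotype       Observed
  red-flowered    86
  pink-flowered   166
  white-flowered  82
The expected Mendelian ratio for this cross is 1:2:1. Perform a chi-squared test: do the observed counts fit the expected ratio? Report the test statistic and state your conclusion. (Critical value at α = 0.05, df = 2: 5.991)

Total ratio parts = 4. Expected numbers out of 334:
  red-flowered: 334 × 1/4 = 83.5
  pink-flowered: 334 × 2/4 = 167
  white-flowered: 334 × 1/4 = 83.5
χ² = Σ (O − E)² / E
  red-flowered: (86 − 83.5)² / 83.5 = 0.0749
  pink-flowered: (166 − 167)² / 167 = 0.0060
  white-flowered: (82 − 83.5)² / 83.5 = 0.0269
χ² = 0.0749 + 0.0060 + 0.0269 = 0.1078 ≈ 0.108
Degrees of freedom = 3 − 1 = 2; critical value at α = 0.05 is 5.991.
Since 0.108 < 5.991, we fail to reject the null hypothesis — the data are consistent with the 1:2:1 ratio.

0.108; consistent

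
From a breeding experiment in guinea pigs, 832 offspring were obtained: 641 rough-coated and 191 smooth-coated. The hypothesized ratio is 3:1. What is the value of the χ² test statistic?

Expected counts for N = 832 under a 3:1 ratio (total parts = 4):
  rough-coated: 832 × 3/4 = 624
  smooth-coated: 832 × 1/4 = 208
χ² = Σ (O − E)² / E
  rough-coated: (641 − 624)² / 624 = 0.4631
  smooth-coated: (191 − 208)² / 208 = 1.3894
χ² = 0.4631 + 1.3894 = 1.8525 ≈ 1.853

1.853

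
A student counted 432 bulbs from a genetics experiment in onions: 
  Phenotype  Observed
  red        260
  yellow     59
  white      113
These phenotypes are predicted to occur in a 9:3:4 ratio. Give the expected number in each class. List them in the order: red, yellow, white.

Under the 9:3:4 hypothesis (Σ ratio = 16, N = 432):
  red: 432 × 9/16 = 243
  yellow: 432 × 3/16 = 81
  white: 432 × 4/16 = 108

243, 81, 108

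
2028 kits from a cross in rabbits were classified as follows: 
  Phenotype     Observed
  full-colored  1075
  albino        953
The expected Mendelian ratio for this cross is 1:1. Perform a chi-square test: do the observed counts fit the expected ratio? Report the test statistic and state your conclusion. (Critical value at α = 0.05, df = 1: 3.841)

Under the 1:1 hypothesis (Σ ratio = 2, N = 2028):
  full-colored: 2028 × 1/2 = 1014
  albino: 2028 × 1/2 = 1014
χ² = Σ (O − E)² / E
  full-colored: (1075 − 1014)² / 1014 = 3.6696
  albino: (953 − 1014)² / 1014 = 3.6696
χ² = 3.6696 + 3.6696 = 7.3392 ≈ 7.339
Degrees of freedom = 2 − 1 = 1; critical value at α = 0.05 is 3.841.
Since 7.339 > 3.841, we reject the null hypothesis — the data do not fit the 1:1 ratio.

7.339; not consistent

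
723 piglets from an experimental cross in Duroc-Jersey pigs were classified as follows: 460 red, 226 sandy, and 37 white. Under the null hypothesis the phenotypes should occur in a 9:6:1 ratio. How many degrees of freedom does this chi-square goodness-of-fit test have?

2

A goodness-of-fit test with 3 phenotype classes has df = 3 − 1 = 2.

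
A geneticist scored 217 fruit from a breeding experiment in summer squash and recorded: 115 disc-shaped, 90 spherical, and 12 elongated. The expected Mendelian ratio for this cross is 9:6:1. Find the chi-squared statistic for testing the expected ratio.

Total ratio parts = 16. Expected numbers out of 217:
  disc-shaped: 217 × 9/16 = 122.0625
  spherical: 217 × 6/16 = 81.375
  elongated: 217 × 1/16 = 13.5625
χ² = Σ (O − E)² / E
  disc-shaped: (115 − 122.0625)² / 122.0625 = 0.4086
  spherical: (90 − 81.375)² / 81.375 = 0.9142
  elongated: (12 − 13.5625)² / 13.5625 = 0.1800
χ² = 0.4086 + 0.9142 + 0.1800 = 1.5028 ≈ 1.503

1.503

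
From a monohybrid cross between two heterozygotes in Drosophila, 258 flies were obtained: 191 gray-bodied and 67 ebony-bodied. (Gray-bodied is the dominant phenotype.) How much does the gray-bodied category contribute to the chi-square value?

For a monohybrid cross between heterozygotes with complete dominance, the expected phenotypic ratio is 3:1.
Expected counts for N = 258 under a 3:1 ratio (total parts = 4):
  gray-bodied: 258 × 3/4 = 193.5
  ebony-bodied: 258 × 1/4 = 64.5
Contribution of gray-bodied: (191 − 193.5)² / 193.5 = 0.0323

0.032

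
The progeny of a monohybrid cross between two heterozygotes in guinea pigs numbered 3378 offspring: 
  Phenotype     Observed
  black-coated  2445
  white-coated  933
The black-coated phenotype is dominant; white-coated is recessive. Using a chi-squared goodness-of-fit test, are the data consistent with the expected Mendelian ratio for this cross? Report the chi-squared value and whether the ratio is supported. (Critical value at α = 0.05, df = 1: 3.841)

12.366; not consistent

For a monohybrid cross between heterozygotes with complete dominance, the expected phenotypic ratio is 3:1.
Under the 3:1 hypothesis (Σ ratio = 4, N = 3378):
  black-coated: 3378 × 3/4 = 2533.5
  white-coated: 3378 × 1/4 = 844.5
χ² = Σ (O − E)² / E
  black-coated: (2445 − 2533.5)² / 2533.5 = 3.0915
  white-coated: (933 − 844.5)² / 844.5 = 9.2744
χ² = 3.0915 + 9.2744 = 12.3659 ≈ 12.366
Degrees of freedom = 2 − 1 = 1; critical value at α = 0.05 is 3.841.
Since 12.366 > 3.841, we reject the null hypothesis — the data do not fit the 3:1 ratio.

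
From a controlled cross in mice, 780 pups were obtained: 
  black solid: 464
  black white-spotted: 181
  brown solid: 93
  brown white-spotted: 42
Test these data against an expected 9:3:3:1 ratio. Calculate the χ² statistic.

Expected counts for N = 780 under a 9:3:3:1 ratio (total parts = 16):
  black solid: 780 × 9/16 = 438.75
  black white-spotted: 780 × 3/16 = 146.25
  brown solid: 780 × 3/16 = 146.25
  brown white-spotted: 780 × 1/16 = 48.75
χ² = Σ (O − E)² / E
  black solid: (464 − 438.75)² / 438.75 = 1.4531
  black white-spotted: (181 − 146.25)² / 146.25 = 8.2568
  brown solid: (93 − 146.25)² / 146.25 = 19.3885
  brown white-spotted: (42 − 48.75)² / 48.75 = 0.9346
χ² = 1.4531 + 8.2568 + 19.3885 + 0.9346 = 30.033

30.033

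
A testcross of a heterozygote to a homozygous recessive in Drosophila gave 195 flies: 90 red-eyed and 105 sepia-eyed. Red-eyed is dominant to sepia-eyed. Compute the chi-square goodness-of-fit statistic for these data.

A testcross of a heterozygote (Aa × aa) gives a 1:1 phenotypic ratio.
Under the 1:1 hypothesis (Σ ratio = 2, N = 195):
  red-eyed: 195 × 1/2 = 97.5
  sepia-eyed: 195 × 1/2 = 97.5
χ² = Σ (O − E)² / E
  red-eyed: (90 − 97.5)² / 97.5 = 0.5769
  sepia-eyed: (105 − 97.5)² / 97.5 = 0.5769
χ² = 0.5769 + 0.5769 = 1.1538 ≈ 1.154

1.154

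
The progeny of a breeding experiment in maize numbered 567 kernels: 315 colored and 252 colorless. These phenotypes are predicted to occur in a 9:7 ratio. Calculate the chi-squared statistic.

0.111

The 9:7 ratio has 16 parts, so with N = 567 the expected counts are:
  colored: 567 × 9/16 = 318.9375
  colorless: 567 × 7/16 = 248.0625
χ² = Σ (O − E)² / E
  colored: (315 − 318.9375)² / 318.9375 = 0.0486
  colorless: (252 − 248.0625)² / 248.0625 = 0.0625
χ² = 0.0486 + 0.0625 = 0.1111 ≈ 0.111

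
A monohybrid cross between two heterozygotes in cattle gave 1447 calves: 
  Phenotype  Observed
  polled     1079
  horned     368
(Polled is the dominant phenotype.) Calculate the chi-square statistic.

For a monohybrid cross between heterozygotes with complete dominance, the expected phenotypic ratio is 3:1.
The 3:1 ratio has 4 parts, so with N = 1447 the expected counts are:
  polled: 1447 × 3/4 = 1085.25
  horned: 1447 × 1/4 = 361.75
χ² = Σ (O − E)² / E
  polled: (1079 − 1085.25)² / 1085.25 = 0.0360
  horned: (368 − 361.75)² / 361.75 = 0.1080
χ² = 0.0360 + 0.1080 = 0.144

0.144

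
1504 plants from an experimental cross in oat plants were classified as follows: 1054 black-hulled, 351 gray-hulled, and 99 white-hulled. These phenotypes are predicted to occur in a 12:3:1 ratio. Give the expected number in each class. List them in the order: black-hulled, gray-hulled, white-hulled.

1128, 282, 94

Total ratio parts = 16. Expected numbers out of 1504:
  black-hulled: 1504 × 12/16 = 1128
  gray-hulled: 1504 × 3/16 = 282
  white-hulled: 1504 × 1/16 = 94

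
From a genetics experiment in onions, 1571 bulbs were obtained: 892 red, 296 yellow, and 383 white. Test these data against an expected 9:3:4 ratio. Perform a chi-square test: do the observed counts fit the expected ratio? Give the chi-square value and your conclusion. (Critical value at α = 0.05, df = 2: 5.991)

The 9:3:4 ratio has 16 parts, so with N = 1571 the expected counts are:
  red: 1571 × 9/16 = 883.6875
  yellow: 1571 × 3/16 = 294.5625
  white: 1571 × 4/16 = 392.75
χ² = Σ (O − E)² / E
  red: (892 − 883.6875)² / 883.6875 = 0.0782
  yellow: (296 − 294.5625)² / 294.5625 = 0.0070
  white: (383 − 392.75)² / 392.75 = 0.2420
χ² = 0.0782 + 0.0070 + 0.2420 = 0.3272 ≈ 0.327
Degrees of freedom = 3 − 1 = 2; critical value at α = 0.05 is 5.991.
Since 0.327 < 5.991, we fail to reject the null hypothesis — the data are consistent with the 9:3:4 ratio.

0.327; consistent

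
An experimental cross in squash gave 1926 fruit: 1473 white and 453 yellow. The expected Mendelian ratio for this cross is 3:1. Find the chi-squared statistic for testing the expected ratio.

The 3:1 ratio has 4 parts, so with N = 1926 the expected counts are:
  white: 1926 × 3/4 = 1444.5
  yellow: 1926 × 1/4 = 481.5
χ² = Σ (O − E)² / E
  white: (1473 − 1444.5)² / 1444.5 = 0.5623
  yellow: (453 − 481.5)² / 481.5 = 1.6869
χ² = 0.5623 + 1.6869 = 2.2492 ≈ 2.249

2.249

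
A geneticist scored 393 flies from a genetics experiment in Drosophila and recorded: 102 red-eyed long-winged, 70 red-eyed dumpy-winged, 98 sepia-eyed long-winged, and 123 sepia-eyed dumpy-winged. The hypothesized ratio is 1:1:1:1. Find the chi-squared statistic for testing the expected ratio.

The 1:1:1:1 ratio has 4 parts, so with N = 393 the expected counts are:
  red-eyed long-winged: 393 × 1/4 = 98.25
  red-eyed dumpy-winged: 393 × 1/4 = 98.25
  sepia-eyed long-winged: 393 × 1/4 = 98.25
  sepia-eyed dumpy-winged: 393 × 1/4 = 98.25
χ² = Σ (O − E)² / E
  red-eyed long-winged: (102 − 98.25)² / 98.25 = 0.1431
  red-eyed dumpy-winged: (70 − 98.25)² / 98.25 = 8.1228
  sepia-eyed long-winged: (98 − 98.25)² / 98.25 = 0.0006
  sepia-eyed dumpy-winged: (123 − 98.25)² / 98.25 = 6.2347
χ² = 0.1431 + 8.1228 + 0.0006 + 6.2347 = 14.5012 ≈ 14.501

14.501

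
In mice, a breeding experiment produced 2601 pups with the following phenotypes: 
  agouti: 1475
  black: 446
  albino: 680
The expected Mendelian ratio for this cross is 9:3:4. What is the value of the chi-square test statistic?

5.022

Total ratio parts = 16. Expected numbers out of 2601:
  agouti: 2601 × 9/16 = 1463.0625
  black: 2601 × 3/16 = 487.6875
  albino: 2601 × 4/16 = 650.25
χ² = Σ (O − E)² / E
  agouti: (1475 − 1463.0625)² / 1463.0625 = 0.0974
  black: (446 − 487.6875)² / 487.6875 = 3.5634
  albino: (680 − 650.25)² / 650.25 = 1.3611
χ² = 0.0974 + 3.5634 + 1.3611 = 5.0219 ≈ 5.022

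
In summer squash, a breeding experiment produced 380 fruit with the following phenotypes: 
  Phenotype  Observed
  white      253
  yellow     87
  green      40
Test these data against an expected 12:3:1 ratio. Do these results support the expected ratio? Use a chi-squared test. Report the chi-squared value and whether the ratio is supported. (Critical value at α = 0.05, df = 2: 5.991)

Under the 12:3:1 hypothesis (Σ ratio = 16, N = 380):
  white: 380 × 12/16 = 285
  yellow: 380 × 3/16 = 71.25
  green: 380 × 1/16 = 23.75
χ² = Σ (O − E)² / E
  white: (253 − 285)² / 285 = 3.5930
  yellow: (87 − 71.25)² / 71.25 = 3.4816
  green: (40 − 23.75)² / 23.75 = 11.1184
χ² = 3.5930 + 3.4816 + 11.1184 = 18.193
Degrees of freedom = 3 − 1 = 2; critical value at α = 0.05 is 5.991.
Since 18.193 > 5.991, we reject the null hypothesis — the data do not fit the 12:3:1 ratio.

18.193; not consistent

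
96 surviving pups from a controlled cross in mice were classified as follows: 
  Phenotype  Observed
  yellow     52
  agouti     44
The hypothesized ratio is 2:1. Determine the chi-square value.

6.750

The 2:1 ratio has 3 parts, so with N = 96 the expected counts are:
  yellow: 96 × 2/3 = 64
  agouti: 96 × 1/3 = 32
χ² = Σ (O − E)² / E
  yellow: (52 − 64)² / 64 = 2.2500
  agouti: (44 − 32)² / 32 = 4.5000
χ² = 2.2500 + 4.5000 = 6.750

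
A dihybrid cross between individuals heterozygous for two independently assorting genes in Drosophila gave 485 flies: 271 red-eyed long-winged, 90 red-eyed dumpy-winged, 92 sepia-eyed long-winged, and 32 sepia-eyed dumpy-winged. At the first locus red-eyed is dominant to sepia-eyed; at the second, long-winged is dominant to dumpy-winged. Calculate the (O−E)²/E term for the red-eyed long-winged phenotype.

A dihybrid F₂ with independent assortment and complete dominance at both loci gives a 9:3:3:1 phenotypic ratio.
Expected counts for N = 485 under a 9:3:3:1 ratio (total parts = 16):
  red-eyed long-winged: 485 × 9/16 = 272.8125
  red-eyed dumpy-winged: 485 × 3/16 = 90.9375
  sepia-eyed long-winged: 485 × 3/16 = 90.9375
  sepia-eyed dumpy-winged: 485 × 1/16 = 30.3125
Contribution of red-eyed long-winged: (271 − 272.8125)² / 272.8125 = 0.0120

0.012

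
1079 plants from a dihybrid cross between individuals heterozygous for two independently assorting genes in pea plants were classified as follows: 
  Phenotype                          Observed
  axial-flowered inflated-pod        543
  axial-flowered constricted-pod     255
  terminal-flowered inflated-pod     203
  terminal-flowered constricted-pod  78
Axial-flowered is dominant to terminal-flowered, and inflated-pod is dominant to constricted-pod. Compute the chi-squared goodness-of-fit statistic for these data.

22.113

A dihybrid F₂ with independent assortment and complete dominance at both loci gives a 9:3:3:1 phenotypic ratio.
The 9:3:3:1 ratio has 16 parts, so with N = 1079 the expected counts are:
  axial-flowered inflated-pod: 1079 × 9/16 = 606.9375
  axial-flowered constricted-pod: 1079 × 3/16 = 202.3125
  terminal-flowered inflated-pod: 1079 × 3/16 = 202.3125
  terminal-flowered constricted-pod: 1079 × 1/16 = 67.4375
χ² = Σ (O − E)² / E
  axial-flowered inflated-pod: (543 − 606.9375)² / 606.9375 = 6.7355
  axial-flowered constricted-pod: (255 − 202.3125)² / 202.3125 = 13.7212
  terminal-flowered inflated-pod: (203 − 202.3125)² / 202.3125 = 0.0023
  terminal-flowered constricted-pod: (78 − 67.4375)² / 67.4375 = 1.6544
χ² = 6.7355 + 13.7212 + 0.0023 + 1.6544 = 22.1134 ≈ 22.113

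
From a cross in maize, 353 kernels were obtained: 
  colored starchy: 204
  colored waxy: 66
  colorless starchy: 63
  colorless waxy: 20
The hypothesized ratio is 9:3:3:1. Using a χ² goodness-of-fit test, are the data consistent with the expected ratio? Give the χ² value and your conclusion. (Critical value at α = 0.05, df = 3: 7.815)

The 9:3:3:1 ratio has 16 parts, so with N = 353 the expected counts are:
  colored starchy: 353 × 9/16 = 198.5625
  colored waxy: 353 × 3/16 = 66.1875
  colorless starchy: 353 × 3/16 = 66.1875
  colorless waxy: 353 × 1/16 = 22.0625
χ² = Σ (O − E)² / E
  colored starchy: (204 − 198.5625)² / 198.5625 = 0.1489
  colored waxy: (66 − 66.1875)² / 66.1875 = 0.0005
  colorless starchy: (63 − 66.1875)² / 66.1875 = 0.1535
  colorless waxy: (20 − 22.0625)² / 22.0625 = 0.1928
χ² = 0.1489 + 0.0005 + 0.1535 + 0.1928 = 0.4957 ≈ 0.496
Degrees of freedom = 4 − 1 = 3; critical value at α = 0.05 is 7.815.
Since 0.496 < 7.815, we fail to reject the null hypothesis — the data are consistent with the 9:3:3:1 ratio.

0.496; consistent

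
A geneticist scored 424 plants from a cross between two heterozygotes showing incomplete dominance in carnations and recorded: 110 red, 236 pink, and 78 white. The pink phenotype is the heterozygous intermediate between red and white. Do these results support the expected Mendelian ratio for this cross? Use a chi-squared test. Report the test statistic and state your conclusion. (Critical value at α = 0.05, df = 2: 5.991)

10.264; not consistent

With incomplete dominance, a heterozygote × heterozygote cross gives a 1:2:1 phenotypic ratio.
Total ratio parts = 4. Expected numbers out of 424:
  red: 424 × 1/4 = 106
  pink: 424 × 2/4 = 212
  white: 424 × 1/4 = 106
χ² = Σ (O − E)² / E
  red: (110 − 106)² / 106 = 0.1509
  pink: (236 − 212)² / 212 = 2.7170
  white: (78 − 106)² / 106 = 7.3962
χ² = 0.1509 + 2.7170 + 7.3962 = 10.2641 ≈ 10.264
Degrees of freedom = 3 − 1 = 2; critical value at α = 0.05 is 5.991.
Since 10.264 > 5.991, we reject the null hypothesis — the data do not fit the 1:2:1 ratio.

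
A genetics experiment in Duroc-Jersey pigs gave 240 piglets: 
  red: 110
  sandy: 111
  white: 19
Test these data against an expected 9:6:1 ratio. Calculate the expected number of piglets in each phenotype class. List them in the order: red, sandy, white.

Expected counts for N = 240 under a 9:6:1 ratio (total parts = 16):
  red: 240 × 9/16 = 135
  sandy: 240 × 6/16 = 90
  white: 240 × 1/16 = 15

135, 90, 15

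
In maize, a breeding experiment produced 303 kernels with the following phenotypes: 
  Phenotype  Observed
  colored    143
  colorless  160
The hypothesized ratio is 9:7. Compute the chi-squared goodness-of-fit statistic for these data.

10.096

The 9:7 ratio has 16 parts, so with N = 303 the expected counts are:
  colored: 303 × 9/16 = 170.4375
  colorless: 303 × 7/16 = 132.5625
χ² = Σ (O − E)² / E
  colored: (143 − 170.4375)² / 170.4375 = 4.4170
  colorless: (160 − 132.5625)² / 132.5625 = 5.6790
χ² = 4.4170 + 5.6790 = 10.096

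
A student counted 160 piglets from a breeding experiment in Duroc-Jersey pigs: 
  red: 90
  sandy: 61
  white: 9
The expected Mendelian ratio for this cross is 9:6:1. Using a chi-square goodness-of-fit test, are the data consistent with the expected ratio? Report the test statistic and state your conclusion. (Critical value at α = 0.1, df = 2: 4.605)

0.117; consistent

The 9:6:1 ratio has 16 parts, so with N = 160 the expected counts are:
  red: 160 × 9/16 = 90
  sandy: 160 × 6/16 = 60
  white: 160 × 1/16 = 10
χ² = Σ (O − E)² / E
  red: (90 − 90)² / 90 = 0.0000
  sandy: (61 − 60)² / 60 = 0.0167
  white: (9 − 10)² / 10 = 0.1000
χ² = 0.0000 + 0.0167 + 0.1000 = 0.1167 ≈ 0.117
Degrees of freedom = 3 − 1 = 2; critical value at α = 0.1 is 4.605.
Since 0.117 < 4.605, we fail to reject the null hypothesis — the data are consistent with the 9:6:1 ratio.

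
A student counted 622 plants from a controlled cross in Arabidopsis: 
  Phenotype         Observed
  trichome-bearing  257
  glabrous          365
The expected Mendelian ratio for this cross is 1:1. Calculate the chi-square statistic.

18.752

Total ratio parts = 2. Expected numbers out of 622:
  trichome-bearing: 622 × 1/2 = 311
  glabrous: 622 × 1/2 = 311
χ² = Σ (O − E)² / E
  trichome-bearing: (257 − 311)² / 311 = 9.3762
  glabrous: (365 − 311)² / 311 = 9.3762
χ² = 9.3762 + 9.3762 = 18.7524 ≈ 18.752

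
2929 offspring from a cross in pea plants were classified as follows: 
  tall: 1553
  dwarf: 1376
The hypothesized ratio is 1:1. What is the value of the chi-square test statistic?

10.696

Under the 1:1 hypothesis (Σ ratio = 2, N = 2929):
  tall: 2929 × 1/2 = 1464.5
  dwarf: 2929 × 1/2 = 1464.5
χ² = Σ (O − E)² / E
  tall: (1553 − 1464.5)² / 1464.5 = 5.3481
  dwarf: (1376 − 1464.5)² / 1464.5 = 5.3481
χ² = 5.3481 + 5.3481 = 10.6962 ≈ 10.696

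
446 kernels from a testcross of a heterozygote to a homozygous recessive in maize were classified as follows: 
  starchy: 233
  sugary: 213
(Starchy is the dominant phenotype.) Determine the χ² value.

0.897

A testcross of a heterozygote (Aa × aa) gives a 1:1 phenotypic ratio.
The 1:1 ratio has 2 parts, so with N = 446 the expected counts are:
  starchy: 446 × 1/2 = 223
  sugary: 446 × 1/2 = 223
χ² = Σ (O − E)² / E
  starchy: (233 − 223)² / 223 = 0.4484
  sugary: (213 − 223)² / 223 = 0.4484
χ² = 0.4484 + 0.4484 = 0.8968 ≈ 0.897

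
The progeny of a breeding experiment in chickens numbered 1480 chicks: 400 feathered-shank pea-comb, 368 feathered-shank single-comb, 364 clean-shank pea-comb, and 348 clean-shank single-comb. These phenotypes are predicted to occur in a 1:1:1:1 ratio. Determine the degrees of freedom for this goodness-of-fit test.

A goodness-of-fit test with 4 phenotype classes has df = 4 − 1 = 3.

3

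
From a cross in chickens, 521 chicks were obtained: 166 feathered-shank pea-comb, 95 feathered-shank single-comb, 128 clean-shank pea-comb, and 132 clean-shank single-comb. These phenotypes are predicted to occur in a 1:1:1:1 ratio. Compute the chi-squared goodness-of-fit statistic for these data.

Expected counts for N = 521 under a 1:1:1:1 ratio (total parts = 4):
  feathered-shank pea-comb: 521 × 1/4 = 130.25
  feathered-shank single-comb: 521 × 1/4 = 130.25
  clean-shank pea-comb: 521 × 1/4 = 130.25
  clean-shank single-comb: 521 × 1/4 = 130.25
χ² = Σ (O − E)² / E
  feathered-shank pea-comb: (166 − 130.25)² / 130.25 = 9.8124
  feathered-shank single-comb: (95 − 130.25)² / 130.25 = 9.5398
  clean-shank pea-comb: (128 − 130.25)² / 130.25 = 0.0389
  clean-shank single-comb: (132 − 130.25)² / 130.25 = 0.0235
χ² = 9.8124 + 9.5398 + 0.0389 + 0.0235 = 19.4146 ≈ 19.415

19.415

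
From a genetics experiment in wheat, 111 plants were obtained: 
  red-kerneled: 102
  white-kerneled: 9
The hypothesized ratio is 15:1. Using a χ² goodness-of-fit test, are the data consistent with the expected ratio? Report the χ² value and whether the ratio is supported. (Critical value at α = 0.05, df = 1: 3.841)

Expected counts for N = 111 under a 15:1 ratio (total parts = 16):
  red-kerneled: 111 × 15/16 = 104.0625
  white-kerneled: 111 × 1/16 = 6.9375
χ² = Σ (O − E)² / E
  red-kerneled: (102 − 104.0625)² / 104.0625 = 0.0409
  white-kerneled: (9 − 6.9375)² / 6.9375 = 0.6132
χ² = 0.0409 + 0.6132 = 0.6541 ≈ 0.654
Degrees of freedom = 2 − 1 = 1; critical value at α = 0.05 is 3.841.
Since 0.654 < 3.841, we fail to reject the null hypothesis — the data are consistent with the 15:1 ratio.

0.654; consistent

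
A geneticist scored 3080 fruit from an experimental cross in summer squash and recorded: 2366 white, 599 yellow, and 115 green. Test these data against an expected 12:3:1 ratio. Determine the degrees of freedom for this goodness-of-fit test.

2

A goodness-of-fit test with 3 phenotype classes has df = 3 − 1 = 2.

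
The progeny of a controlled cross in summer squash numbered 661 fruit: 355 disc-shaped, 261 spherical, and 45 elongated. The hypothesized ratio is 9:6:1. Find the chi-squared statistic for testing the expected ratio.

Total ratio parts = 16. Expected numbers out of 661:
  disc-shaped: 661 × 9/16 = 371.8125
  spherical: 661 × 6/16 = 247.875
  elongated: 661 × 1/16 = 41.3125
χ² = Σ (O − E)² / E
  disc-shaped: (355 − 371.8125)² / 371.8125 = 0.7602
  spherical: (261 − 247.875)² / 247.875 = 0.6950
  elongated: (45 − 41.3125)² / 41.3125 = 0.3291
χ² = 0.7602 + 0.6950 + 0.3291 = 1.7843 ≈ 1.784

1.784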